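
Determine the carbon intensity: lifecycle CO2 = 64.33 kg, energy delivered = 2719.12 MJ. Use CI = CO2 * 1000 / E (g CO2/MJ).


CI = CO2 * 1000 / E
= 64.33 * 1000 / 2719.12
= 23.6584 g CO2/MJ

23.6584 g CO2/MJ


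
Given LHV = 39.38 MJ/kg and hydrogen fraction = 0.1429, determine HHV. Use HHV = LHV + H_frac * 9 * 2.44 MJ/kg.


HHV = LHV + H_frac * 9 * 2.44
= 39.38 + 0.1429 * 9 * 2.44
= 42.5181 MJ/kg

42.5181 MJ/kg


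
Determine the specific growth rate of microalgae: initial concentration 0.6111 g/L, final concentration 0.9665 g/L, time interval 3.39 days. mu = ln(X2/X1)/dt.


mu = ln(X2/X1) / dt
= ln(0.9665/0.6111) / 3.39
= 0.1352 per day

0.1352 per day


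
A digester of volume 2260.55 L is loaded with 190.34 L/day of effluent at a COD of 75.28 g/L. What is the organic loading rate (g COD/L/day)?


OLR = Q * S / V
= 190.34 * 75.28 / 2260.55
= 6.3386 g/L/day

6.3386 g/L/day


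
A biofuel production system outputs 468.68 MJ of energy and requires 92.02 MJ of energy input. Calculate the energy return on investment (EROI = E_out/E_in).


EROI = E_out / E_in
= 468.68 / 92.02
= 5.0932

5.0932


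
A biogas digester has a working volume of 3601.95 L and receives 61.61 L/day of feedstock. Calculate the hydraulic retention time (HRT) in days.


HRT = V / Q
= 3601.95 / 61.61
= 58.4637 days

58.4637 days


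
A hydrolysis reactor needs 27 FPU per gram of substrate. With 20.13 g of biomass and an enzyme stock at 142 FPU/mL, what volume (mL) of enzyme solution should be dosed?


V = dosage * m_sub / activity
V = 27 * 20.13 / 142
V = 3.8275 mL

3.8275 mL


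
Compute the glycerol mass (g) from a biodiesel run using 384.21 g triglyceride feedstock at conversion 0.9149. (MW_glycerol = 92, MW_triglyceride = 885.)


glycerol = oil * conv * (92/885)
= 384.21 * 0.9149 * 92 / 885
= 36.5415 g

36.5415 g


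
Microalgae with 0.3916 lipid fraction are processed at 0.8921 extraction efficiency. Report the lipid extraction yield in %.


Y = lipid_content * extraction_eff * 100
= 0.3916 * 0.8921 * 100
= 34.9346%

34.9346%


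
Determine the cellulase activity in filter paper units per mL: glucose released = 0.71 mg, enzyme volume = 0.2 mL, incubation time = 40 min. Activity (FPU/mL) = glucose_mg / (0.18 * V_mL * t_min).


Activity = glucose_mg / (0.18 mg/umol * V_mL * t_min)
= 0.71 / (0.18 * 0.2 * 40)
= 0.4931 FPU/mL

0.4931 FPU/mL


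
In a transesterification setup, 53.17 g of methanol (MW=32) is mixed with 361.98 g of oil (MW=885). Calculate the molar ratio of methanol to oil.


Molar ratio = n_MeOH / n_oil = (MeOH/32) / (oil/885) = (MeOH * 885) / (32 * oil)
= (53.17 * 885) / (32 * 361.98)
= 4.0623

4.0623


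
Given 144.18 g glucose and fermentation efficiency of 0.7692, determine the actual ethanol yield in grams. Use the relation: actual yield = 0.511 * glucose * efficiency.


Actual ethanol: m = 0.511 * 144.18 * 0.7692
m = 56.6716 g

56.6716 g


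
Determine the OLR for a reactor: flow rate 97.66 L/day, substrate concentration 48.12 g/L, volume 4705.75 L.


OLR = Q * S / V
= 97.66 * 48.12 / 4705.75
= 0.9987 g/L/day

0.9987 g/L/day


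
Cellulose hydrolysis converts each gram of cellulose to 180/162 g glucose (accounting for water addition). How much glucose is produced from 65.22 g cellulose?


glucose = cellulose * 180/162
= 65.22 * 180/162
= 72.4667 g

72.4667 g


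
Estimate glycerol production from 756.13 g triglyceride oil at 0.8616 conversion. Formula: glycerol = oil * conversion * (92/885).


glycerol = oil * conv * (92/885)
= 756.13 * 0.8616 * 92 / 885
= 67.7246 g

67.7246 g


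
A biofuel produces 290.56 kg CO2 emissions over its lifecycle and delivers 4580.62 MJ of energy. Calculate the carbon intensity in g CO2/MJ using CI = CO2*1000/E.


CI = CO2 * 1000 / E
= 290.56 * 1000 / 4580.62
= 63.4325 g CO2/MJ

63.4325 g CO2/MJ


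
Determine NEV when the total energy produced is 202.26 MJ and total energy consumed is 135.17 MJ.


NEV = E_out - E_in
= 202.26 - 135.17
= 67.0900 MJ

67.0900 MJ


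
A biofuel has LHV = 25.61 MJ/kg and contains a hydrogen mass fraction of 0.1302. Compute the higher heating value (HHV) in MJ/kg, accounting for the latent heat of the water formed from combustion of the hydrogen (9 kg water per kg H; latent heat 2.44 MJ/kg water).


HHV = LHV + H_frac * 9 * 2.44
= 25.61 + 0.1302 * 9 * 2.44
= 28.4692 MJ/kg

28.4692 MJ/kg


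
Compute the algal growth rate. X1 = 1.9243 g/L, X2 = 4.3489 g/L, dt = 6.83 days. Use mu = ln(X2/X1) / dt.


mu = ln(X2/X1) / dt
= ln(4.3489/1.9243) / 6.83
= 0.1194 per day

0.1194 per day


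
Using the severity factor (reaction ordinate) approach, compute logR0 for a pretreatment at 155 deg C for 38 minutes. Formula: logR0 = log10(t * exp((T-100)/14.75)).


logR0 = log10(t * exp((T - 100) / 14.75))
= log10(38 * exp((155 - 100) / 14.75))
= 3.1992

3.1992


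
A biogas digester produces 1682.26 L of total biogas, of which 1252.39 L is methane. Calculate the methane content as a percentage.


CH4% = V_CH4 / V_total * 100
= 1252.39 / 1682.26 * 100
= 74.4469%

74.4469%


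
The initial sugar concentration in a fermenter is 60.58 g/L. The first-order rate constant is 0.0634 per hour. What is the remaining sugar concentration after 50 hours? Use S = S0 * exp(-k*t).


S = S0 * exp(-k * t)
S = 60.58 * exp(-0.0634 * 50)
S = 2.5446 g/L

2.5446 g/L


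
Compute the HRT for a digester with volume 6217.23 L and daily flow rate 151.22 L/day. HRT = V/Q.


HRT = V / Q
= 6217.23 / 151.22
= 41.1138 days

41.1138 days


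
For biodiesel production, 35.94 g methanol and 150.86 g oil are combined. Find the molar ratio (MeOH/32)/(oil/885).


Molar ratio = n_MeOH / n_oil = (MeOH/32) / (oil/885) = (MeOH * 885) / (32 * oil)
= (35.94 * 885) / (32 * 150.86)
= 6.5887

6.5887


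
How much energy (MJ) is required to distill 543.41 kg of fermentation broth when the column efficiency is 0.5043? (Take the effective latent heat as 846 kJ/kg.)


E = m * 846 / (eta * 1000)
= 543.41 * 846 / (0.5043 * 1000)
= 911.6099 MJ

911.6099 MJ


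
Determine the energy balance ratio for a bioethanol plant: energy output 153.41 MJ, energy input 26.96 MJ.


EROI = E_out / E_in
= 153.41 / 26.96
= 5.6903

5.6903


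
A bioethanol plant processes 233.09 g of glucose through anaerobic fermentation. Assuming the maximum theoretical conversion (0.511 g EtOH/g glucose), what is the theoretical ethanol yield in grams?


Theoretical ethanol yield: m_EtOH = 0.511 * m_glucose
m_EtOH = 0.511 * 233.09 = 119.1090 g

119.1090 g


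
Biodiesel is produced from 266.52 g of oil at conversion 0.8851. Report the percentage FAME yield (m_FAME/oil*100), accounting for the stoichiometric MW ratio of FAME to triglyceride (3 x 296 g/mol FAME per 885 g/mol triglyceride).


m_FAME = oil * conv * (3 * 296 / 885) = oil * conv * (888/885)
= 266.52 * 0.8851 * 888 / 885
= 236.6965 g
Y = m_FAME / oil * 100 = conv * (888/885) * 100
= 0.8851 * 888 / 885 * 100
= 88.81%

88.81%


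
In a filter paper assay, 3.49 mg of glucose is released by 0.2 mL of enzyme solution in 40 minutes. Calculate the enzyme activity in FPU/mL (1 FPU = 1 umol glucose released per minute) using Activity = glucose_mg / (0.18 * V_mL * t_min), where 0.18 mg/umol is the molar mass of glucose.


Activity = glucose_mg / (0.18 mg/umol * V_mL * t_min)
= 3.49 / (0.18 * 0.2 * 40)
= 2.4236 FPU/mL

2.4236 FPU/mL


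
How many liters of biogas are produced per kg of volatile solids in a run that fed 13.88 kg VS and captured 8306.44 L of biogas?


Y = V / VS
= 8306.44 / 13.88
= 598.4467 L/kg VS

598.4467 L/kg VS


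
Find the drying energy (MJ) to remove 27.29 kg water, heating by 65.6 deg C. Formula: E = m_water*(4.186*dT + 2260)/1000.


E = m_water * (4.186 * dT + 2260) / 1000
= 27.29 * (4.186 * 65.6 + 2260) / 1000
= 69.1693 MJ

69.1693 MJ


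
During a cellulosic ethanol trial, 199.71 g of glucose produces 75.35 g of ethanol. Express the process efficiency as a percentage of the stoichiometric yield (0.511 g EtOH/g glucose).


Fermentation efficiency = (actual / (0.511 * glucose)) * 100
= (75.35 / (0.511 * 199.71)) * 100
= 73.8350%

73.8350%


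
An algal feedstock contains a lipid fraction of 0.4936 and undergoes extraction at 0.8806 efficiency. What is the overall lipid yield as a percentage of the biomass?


Y = lipid_content * extraction_eff * 100
= 0.4936 * 0.8806 * 100
= 43.4664%

43.4664%


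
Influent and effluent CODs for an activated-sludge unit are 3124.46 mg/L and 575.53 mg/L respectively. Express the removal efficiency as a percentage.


eta = (COD_in - COD_out) / COD_in * 100
= (3124.46 - 575.53) / 3124.46 * 100
= 81.5799%

81.5799%


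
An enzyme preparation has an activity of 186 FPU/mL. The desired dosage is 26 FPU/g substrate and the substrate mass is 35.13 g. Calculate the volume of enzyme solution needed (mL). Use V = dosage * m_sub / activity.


V = dosage * m_sub / activity
V = 26 * 35.13 / 186
V = 4.9106 mL

4.9106 mL


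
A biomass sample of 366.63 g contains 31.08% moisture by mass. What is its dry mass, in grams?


Wd = Ww * (1 - MC/100)
= 366.63 * (1 - 31.08/100)
= 252.6814 g

252.6814 g


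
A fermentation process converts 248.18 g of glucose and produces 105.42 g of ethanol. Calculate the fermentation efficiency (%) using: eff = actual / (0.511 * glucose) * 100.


Fermentation efficiency = (actual / (0.511 * glucose)) * 100
= (105.42 / (0.511 * 248.18)) * 100
= 83.1257%

83.1257%


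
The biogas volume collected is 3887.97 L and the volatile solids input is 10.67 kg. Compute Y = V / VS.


Y = V / VS
= 3887.97 / 10.67
= 364.3833 L/kg VS

364.3833 L/kg VS


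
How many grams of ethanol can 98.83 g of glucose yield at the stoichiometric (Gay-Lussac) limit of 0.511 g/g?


Theoretical ethanol yield: m_EtOH = 0.511 * m_glucose
m_EtOH = 0.511 * 98.83 = 50.5021 g

50.5021 g


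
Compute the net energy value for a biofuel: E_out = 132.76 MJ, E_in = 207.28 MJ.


NEV = E_out - E_in
= 132.76 - 207.28
= -74.5200 MJ

-74.5200 MJ


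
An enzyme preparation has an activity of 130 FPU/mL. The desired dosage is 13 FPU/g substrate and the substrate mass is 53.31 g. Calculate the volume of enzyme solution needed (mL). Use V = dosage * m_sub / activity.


V = dosage * m_sub / activity
V = 13 * 53.31 / 130
V = 5.3310 mL

5.3310 mL


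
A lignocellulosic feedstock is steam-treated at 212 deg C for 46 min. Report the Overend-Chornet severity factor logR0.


logR0 = log10(t * exp((T - 100) / 14.75))
= log10(46 * exp((212 - 100) / 14.75))
= 4.9605

4.9605


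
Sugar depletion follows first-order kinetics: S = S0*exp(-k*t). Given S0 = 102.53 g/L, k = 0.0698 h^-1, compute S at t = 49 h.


S = S0 * exp(-k * t)
S = 102.53 * exp(-0.0698 * 49)
S = 3.3533 g/L

3.3533 g/L


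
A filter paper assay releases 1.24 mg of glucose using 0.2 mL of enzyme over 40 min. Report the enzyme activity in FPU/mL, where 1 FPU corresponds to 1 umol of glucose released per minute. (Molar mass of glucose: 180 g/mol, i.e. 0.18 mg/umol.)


Activity = glucose_mg / (0.18 mg/umol * V_mL * t_min)
= 1.24 / (0.18 * 0.2 * 40)
= 0.8611 FPU/mL

0.8611 FPU/mL


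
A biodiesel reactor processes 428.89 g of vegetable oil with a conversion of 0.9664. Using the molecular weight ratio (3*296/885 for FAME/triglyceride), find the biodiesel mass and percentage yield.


m_FAME = oil * conv * (3 * 296 / 885) = oil * conv * (888/885)
= 428.89 * 0.9664 * 888 / 885
= 415.8843 g
Y = m_FAME / oil * 100 = conv * (888/885) * 100
= 0.9664 * 888 / 885 * 100
= 96.97%

415.8843 g FAME; Y = 96.97%


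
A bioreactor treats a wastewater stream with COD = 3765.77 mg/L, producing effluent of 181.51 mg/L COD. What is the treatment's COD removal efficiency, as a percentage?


eta = (COD_in - COD_out) / COD_in * 100
= (3765.77 - 181.51) / 3765.77 * 100
= 95.1800%

95.1800%


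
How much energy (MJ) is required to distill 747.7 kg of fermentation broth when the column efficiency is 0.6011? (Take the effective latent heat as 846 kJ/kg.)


E = m * 846 / (eta * 1000)
= 747.7 * 846 / (0.6011 * 1000)
= 1052.3277 MJ

1052.3277 MJ


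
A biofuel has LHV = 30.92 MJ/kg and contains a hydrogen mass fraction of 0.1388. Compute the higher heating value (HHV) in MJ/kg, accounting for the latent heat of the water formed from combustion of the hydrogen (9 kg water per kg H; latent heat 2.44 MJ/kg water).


HHV = LHV + H_frac * 9 * 2.44
= 30.92 + 0.1388 * 9 * 2.44
= 33.9680 MJ/kg

33.9680 MJ/kg


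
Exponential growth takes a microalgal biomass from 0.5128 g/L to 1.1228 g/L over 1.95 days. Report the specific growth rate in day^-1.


mu = ln(X2/X1) / dt
= ln(1.1228/0.5128) / 1.95
= 0.4019 per day

0.4019 per day


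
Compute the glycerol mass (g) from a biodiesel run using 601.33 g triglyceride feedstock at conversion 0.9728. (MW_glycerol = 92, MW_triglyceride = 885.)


glycerol = oil * conv * (92/885)
= 601.33 * 0.9728 * 92 / 885
= 60.8108 g

60.8108 g


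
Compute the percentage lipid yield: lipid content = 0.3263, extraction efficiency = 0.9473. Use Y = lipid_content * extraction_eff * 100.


Y = lipid_content * extraction_eff * 100
= 0.3263 * 0.9473 * 100
= 30.9104%

30.9104%


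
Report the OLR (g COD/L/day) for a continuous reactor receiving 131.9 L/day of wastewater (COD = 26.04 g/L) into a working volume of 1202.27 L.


OLR = Q * S / V
= 131.9 * 26.04 / 1202.27
= 2.8568 g/L/day

2.8568 g/L/day


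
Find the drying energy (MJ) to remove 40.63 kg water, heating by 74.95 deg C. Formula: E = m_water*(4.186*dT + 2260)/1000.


E = m_water * (4.186 * dT + 2260) / 1000
= 40.63 * (4.186 * 74.95 + 2260) / 1000
= 104.5711 MJ

104.5711 MJ


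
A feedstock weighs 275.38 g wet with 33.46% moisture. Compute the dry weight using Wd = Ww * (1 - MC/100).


Wd = Ww * (1 - MC/100)
= 275.38 * (1 - 33.46/100)
= 183.2379 g

183.2379 g


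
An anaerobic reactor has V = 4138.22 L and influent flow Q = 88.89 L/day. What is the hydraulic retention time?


HRT = V / Q
= 4138.22 / 88.89
= 46.5544 days

46.5544 days


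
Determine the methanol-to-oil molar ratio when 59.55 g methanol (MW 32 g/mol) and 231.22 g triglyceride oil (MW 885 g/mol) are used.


Molar ratio = n_MeOH / n_oil = (MeOH/32) / (oil/885) = (MeOH * 885) / (32 * oil)
= (59.55 * 885) / (32 * 231.22)
= 7.1228

7.1228


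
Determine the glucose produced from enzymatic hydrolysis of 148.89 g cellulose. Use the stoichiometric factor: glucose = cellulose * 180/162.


glucose = cellulose * 180/162
= 148.89 * 180/162
= 165.4333 g

165.4333 g


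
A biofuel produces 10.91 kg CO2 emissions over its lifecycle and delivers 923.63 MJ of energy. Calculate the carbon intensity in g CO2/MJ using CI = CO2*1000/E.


CI = CO2 * 1000 / E
= 10.91 * 1000 / 923.63
= 11.8121 g CO2/MJ

11.8121 g CO2/MJ


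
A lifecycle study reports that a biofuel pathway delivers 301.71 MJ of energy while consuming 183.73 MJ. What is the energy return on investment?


EROI = E_out / E_in
= 301.71 / 183.73
= 1.6421

1.6421


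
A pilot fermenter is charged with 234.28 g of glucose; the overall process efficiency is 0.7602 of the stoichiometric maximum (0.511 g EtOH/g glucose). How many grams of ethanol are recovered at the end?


Actual ethanol: m = 0.511 * 234.28 * 0.7602
m = 91.0089 g

91.0089 g


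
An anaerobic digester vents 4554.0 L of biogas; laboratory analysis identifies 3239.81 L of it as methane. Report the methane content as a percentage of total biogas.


CH4% = V_CH4 / V_total * 100
= 3239.81 / 4554.0 * 100
= 71.1421%

71.1421%


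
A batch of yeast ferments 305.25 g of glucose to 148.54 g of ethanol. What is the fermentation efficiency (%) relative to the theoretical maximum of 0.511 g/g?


Fermentation efficiency = (actual / (0.511 * glucose)) * 100
= (148.54 / (0.511 * 305.25)) * 100
= 95.2285%

95.2285%


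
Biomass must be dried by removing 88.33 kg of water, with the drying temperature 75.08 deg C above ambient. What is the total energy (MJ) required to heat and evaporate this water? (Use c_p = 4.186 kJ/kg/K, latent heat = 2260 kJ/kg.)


E = m_water * (4.186 * dT + 2260) / 1000
= 88.33 * (4.186 * 75.08 + 2260) / 1000
= 227.3866 MJ

227.3866 MJ


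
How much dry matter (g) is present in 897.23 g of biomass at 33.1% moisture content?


Wd = Ww * (1 - MC/100)
= 897.23 * (1 - 33.1/100)
= 600.2469 g

600.2469 g


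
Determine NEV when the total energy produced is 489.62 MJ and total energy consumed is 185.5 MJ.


NEV = E_out - E_in
= 489.62 - 185.5
= 304.1200 MJ

304.1200 MJ


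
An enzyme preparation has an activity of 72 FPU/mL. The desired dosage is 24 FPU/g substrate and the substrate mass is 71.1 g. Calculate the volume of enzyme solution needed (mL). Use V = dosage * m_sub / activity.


V = dosage * m_sub / activity
V = 24 * 71.1 / 72
V = 23.7000 mL

23.7000 mL


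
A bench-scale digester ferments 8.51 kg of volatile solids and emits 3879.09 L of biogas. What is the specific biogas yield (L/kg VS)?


Y = V / VS
= 3879.09 / 8.51
= 455.8273 L/kg VS

455.8273 L/kg VS


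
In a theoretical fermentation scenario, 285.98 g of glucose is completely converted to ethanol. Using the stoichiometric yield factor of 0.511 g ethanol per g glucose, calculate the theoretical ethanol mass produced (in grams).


Theoretical ethanol yield: m_EtOH = 0.511 * m_glucose
m_EtOH = 0.511 * 285.98 = 146.1358 g

146.1358 g


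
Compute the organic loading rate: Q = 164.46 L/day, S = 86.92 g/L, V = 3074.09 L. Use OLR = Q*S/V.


OLR = Q * S / V
= 164.46 * 86.92 / 3074.09
= 4.6501 g/L/day

4.6501 g/L/day


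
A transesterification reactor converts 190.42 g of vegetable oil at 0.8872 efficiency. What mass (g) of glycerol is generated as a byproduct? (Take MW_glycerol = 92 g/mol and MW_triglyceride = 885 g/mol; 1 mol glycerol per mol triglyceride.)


glycerol = oil * conv * (92/885)
= 190.42 * 0.8872 * 92 / 885
= 17.5622 g

17.5622 g


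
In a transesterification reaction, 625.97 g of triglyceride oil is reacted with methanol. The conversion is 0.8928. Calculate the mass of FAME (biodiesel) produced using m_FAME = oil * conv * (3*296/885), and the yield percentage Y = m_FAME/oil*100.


m_FAME = oil * conv * (3 * 296 / 885) = oil * conv * (888/885)
= 625.97 * 0.8928 * 888 / 885
= 560.7605 g
Y = m_FAME / oil * 100 = conv * (888/885) * 100
= 0.8928 * 888 / 885 * 100
= 89.58%

560.7605 g FAME; Y = 89.58%


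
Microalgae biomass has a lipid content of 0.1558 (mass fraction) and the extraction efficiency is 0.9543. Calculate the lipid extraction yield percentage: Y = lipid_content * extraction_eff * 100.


Y = lipid_content * extraction_eff * 100
= 0.1558 * 0.9543 * 100
= 14.8680%

14.8680%


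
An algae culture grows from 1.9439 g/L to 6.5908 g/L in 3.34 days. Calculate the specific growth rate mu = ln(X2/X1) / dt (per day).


mu = ln(X2/X1) / dt
= ln(6.5908/1.9439) / 3.34
= 0.3656 per day

0.3656 per day


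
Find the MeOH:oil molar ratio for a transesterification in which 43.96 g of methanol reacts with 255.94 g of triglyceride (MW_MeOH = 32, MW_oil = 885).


Molar ratio = n_MeOH / n_oil = (MeOH/32) / (oil/885) = (MeOH * 885) / (32 * oil)
= (43.96 * 885) / (32 * 255.94)
= 4.7502

4.7502


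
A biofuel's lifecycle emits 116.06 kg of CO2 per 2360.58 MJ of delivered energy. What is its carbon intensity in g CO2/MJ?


CI = CO2 * 1000 / E
= 116.06 * 1000 / 2360.58
= 49.1659 g CO2/MJ

49.1659 g CO2/MJ


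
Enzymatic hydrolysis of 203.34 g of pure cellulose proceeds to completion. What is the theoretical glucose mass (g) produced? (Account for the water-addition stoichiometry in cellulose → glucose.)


glucose = cellulose * 180/162
= 203.34 * 180/162
= 225.9333 g

225.9333 g


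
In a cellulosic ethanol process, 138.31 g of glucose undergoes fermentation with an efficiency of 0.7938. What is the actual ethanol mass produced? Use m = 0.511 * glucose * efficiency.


Actual ethanol: m = 0.511 * 138.31 * 0.7938
m = 56.1029 g

56.1029 g


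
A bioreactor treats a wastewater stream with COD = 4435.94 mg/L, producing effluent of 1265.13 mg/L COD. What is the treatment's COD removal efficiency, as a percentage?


eta = (COD_in - COD_out) / COD_in * 100
= (4435.94 - 1265.13) / 4435.94 * 100
= 71.4800%

71.4800%


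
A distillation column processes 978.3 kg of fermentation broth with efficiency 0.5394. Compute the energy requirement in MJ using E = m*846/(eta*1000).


E = m * 846 / (eta * 1000)
= 978.3 * 846 / (0.5394 * 1000)
= 1534.3749 MJ

1534.3749 MJ


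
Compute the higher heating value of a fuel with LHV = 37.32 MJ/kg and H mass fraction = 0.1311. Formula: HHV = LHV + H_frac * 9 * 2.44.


HHV = LHV + H_frac * 9 * 2.44
= 37.32 + 0.1311 * 9 * 2.44
= 40.1990 MJ/kg

40.1990 MJ/kg


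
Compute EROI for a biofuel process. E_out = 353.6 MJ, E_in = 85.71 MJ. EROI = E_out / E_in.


EROI = E_out / E_in
= 353.6 / 85.71
= 4.1255

4.1255


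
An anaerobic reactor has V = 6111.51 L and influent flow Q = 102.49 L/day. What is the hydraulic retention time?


HRT = V / Q
= 6111.51 / 102.49
= 59.6303 days

59.6303 days


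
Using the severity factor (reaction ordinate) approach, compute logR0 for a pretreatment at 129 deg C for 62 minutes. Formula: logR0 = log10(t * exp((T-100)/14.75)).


logR0 = log10(t * exp((T - 100) / 14.75))
= log10(62 * exp((129 - 100) / 14.75))
= 2.6463

2.6463


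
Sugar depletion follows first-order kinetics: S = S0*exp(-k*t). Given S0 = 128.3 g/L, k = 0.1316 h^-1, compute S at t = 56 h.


S = S0 * exp(-k * t)
S = 128.3 * exp(-0.1316 * 56)
S = 0.0808 g/L

0.0808 g/L


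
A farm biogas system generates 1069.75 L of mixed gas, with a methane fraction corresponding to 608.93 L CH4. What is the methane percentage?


CH4% = V_CH4 / V_total * 100
= 608.93 / 1069.75 * 100
= 56.9226%

56.9226%


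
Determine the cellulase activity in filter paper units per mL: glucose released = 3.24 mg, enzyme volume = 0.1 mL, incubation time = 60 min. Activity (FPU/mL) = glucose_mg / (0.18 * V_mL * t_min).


Activity = glucose_mg / (0.18 mg/umol * V_mL * t_min)
= 3.24 / (0.18 * 0.1 * 60)
= 3.0000 FPU/mL

3.0000 FPU/mL


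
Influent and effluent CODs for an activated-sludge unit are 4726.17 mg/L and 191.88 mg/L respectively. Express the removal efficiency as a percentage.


eta = (COD_in - COD_out) / COD_in * 100
= (4726.17 - 191.88) / 4726.17 * 100
= 95.9401%

95.9401%


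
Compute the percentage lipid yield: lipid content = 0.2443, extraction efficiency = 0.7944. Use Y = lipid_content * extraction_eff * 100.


Y = lipid_content * extraction_eff * 100
= 0.2443 * 0.7944 * 100
= 19.4072%

19.4072%


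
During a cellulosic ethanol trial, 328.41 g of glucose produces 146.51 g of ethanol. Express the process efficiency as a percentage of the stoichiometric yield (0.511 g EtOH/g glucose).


Fermentation efficiency = (actual / (0.511 * glucose)) * 100
= (146.51 / (0.511 * 328.41)) * 100
= 87.3032%

87.3032%


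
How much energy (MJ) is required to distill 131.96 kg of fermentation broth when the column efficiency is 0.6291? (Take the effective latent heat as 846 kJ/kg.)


E = m * 846 / (eta * 1000)
= 131.96 * 846 / (0.6291 * 1000)
= 177.4569 MJ

177.4569 MJ


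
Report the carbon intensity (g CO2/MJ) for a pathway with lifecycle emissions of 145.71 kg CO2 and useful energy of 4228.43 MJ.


CI = CO2 * 1000 / E
= 145.71 * 1000 / 4228.43
= 34.4596 g CO2/MJ

34.4596 g CO2/MJ


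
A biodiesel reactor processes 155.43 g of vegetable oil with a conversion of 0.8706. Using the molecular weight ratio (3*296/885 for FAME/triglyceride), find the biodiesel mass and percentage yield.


m_FAME = oil * conv * (3 * 296 / 885) = oil * conv * (888/885)
= 155.43 * 0.8706 * 888 / 885
= 135.7761 g
Y = m_FAME / oil * 100 = conv * (888/885) * 100
= 0.8706 * 888 / 885 * 100
= 87.36%

135.7761 g FAME; Y = 87.36%


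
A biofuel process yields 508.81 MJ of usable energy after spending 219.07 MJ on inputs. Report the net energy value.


NEV = E_out - E_in
= 508.81 - 219.07
= 289.7400 MJ

289.7400 MJ


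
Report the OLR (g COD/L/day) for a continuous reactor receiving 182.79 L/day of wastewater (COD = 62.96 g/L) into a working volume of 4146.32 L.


OLR = Q * S / V
= 182.79 * 62.96 / 4146.32
= 2.7756 g/L/day

2.7756 g/L/day


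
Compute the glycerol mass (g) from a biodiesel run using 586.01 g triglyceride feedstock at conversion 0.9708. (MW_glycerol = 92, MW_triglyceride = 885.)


glycerol = oil * conv * (92/885)
= 586.01 * 0.9708 * 92 / 885
= 59.1397 g

59.1397 g


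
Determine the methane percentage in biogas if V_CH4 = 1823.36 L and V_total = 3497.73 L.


CH4% = V_CH4 / V_total * 100
= 1823.36 / 3497.73 * 100
= 52.1298%

52.1298%


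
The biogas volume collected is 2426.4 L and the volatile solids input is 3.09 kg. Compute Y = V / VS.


Y = V / VS
= 2426.4 / 3.09
= 785.2427 L/kg VS

785.2427 L/kg VS


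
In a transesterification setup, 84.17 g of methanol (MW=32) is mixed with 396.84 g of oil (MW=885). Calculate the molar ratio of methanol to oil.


Molar ratio = n_MeOH / n_oil = (MeOH/32) / (oil/885) = (MeOH * 885) / (32 * oil)
= (84.17 * 885) / (32 * 396.84)
= 5.8659

5.8659


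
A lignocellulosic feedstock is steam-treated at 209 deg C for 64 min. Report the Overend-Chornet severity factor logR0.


logR0 = log10(t * exp((T - 100) / 14.75))
= log10(64 * exp((209 - 100) / 14.75))
= 5.0155

5.0155


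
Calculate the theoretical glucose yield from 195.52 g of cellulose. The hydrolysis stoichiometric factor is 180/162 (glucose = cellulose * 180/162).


glucose = cellulose * 180/162
= 195.52 * 180/162
= 217.2444 g

217.2444 g


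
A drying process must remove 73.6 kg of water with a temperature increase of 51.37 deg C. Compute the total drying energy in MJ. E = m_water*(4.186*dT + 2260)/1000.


E = m_water * (4.186 * dT + 2260) / 1000
= 73.6 * (4.186 * 51.37 + 2260) / 1000
= 182.1626 MJ

182.1626 MJ


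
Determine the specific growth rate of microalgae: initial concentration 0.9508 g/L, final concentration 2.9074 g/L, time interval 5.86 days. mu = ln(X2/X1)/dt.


mu = ln(X2/X1) / dt
= ln(2.9074/0.9508) / 5.86
= 0.1907 per day

0.1907 per day


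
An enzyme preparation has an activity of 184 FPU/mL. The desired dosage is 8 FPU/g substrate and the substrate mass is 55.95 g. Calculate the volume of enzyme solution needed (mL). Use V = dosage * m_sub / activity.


V = dosage * m_sub / activity
V = 8 * 55.95 / 184
V = 2.4326 mL

2.4326 mL


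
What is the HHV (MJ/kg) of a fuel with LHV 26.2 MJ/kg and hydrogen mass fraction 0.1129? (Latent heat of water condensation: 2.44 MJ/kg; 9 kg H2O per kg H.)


HHV = LHV + H_frac * 9 * 2.44
= 26.2 + 0.1129 * 9 * 2.44
= 28.6793 MJ/kg

28.6793 MJ/kg


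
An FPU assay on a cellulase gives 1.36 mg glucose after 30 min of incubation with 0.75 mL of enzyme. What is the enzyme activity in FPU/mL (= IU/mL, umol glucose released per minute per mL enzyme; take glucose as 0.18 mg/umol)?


Activity = glucose_mg / (0.18 mg/umol * V_mL * t_min)
= 1.36 / (0.18 * 0.75 * 30)
= 0.3358 FPU/mL

0.3358 FPU/mL


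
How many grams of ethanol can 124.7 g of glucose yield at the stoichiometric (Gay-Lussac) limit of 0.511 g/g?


Theoretical ethanol yield: m_EtOH = 0.511 * m_glucose
m_EtOH = 0.511 * 124.7 = 63.7217 g

63.7217 g


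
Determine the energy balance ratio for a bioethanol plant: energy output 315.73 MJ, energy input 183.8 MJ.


EROI = E_out / E_in
= 315.73 / 183.8
= 1.7178

1.7178


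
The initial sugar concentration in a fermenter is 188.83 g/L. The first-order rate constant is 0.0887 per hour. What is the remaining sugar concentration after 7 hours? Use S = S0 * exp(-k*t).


S = S0 * exp(-k * t)
S = 188.83 * exp(-0.0887 * 7)
S = 101.4887 g/L

101.4887 g/L


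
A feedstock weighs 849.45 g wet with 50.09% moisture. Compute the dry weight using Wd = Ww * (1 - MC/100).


Wd = Ww * (1 - MC/100)
= 849.45 * (1 - 50.09/100)
= 423.9605 g

423.9605 g


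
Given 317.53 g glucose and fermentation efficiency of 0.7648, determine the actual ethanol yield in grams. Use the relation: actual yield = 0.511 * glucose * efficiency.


Actual ethanol: m = 0.511 * 317.53 * 0.7648
m = 124.0948 g

124.0948 g


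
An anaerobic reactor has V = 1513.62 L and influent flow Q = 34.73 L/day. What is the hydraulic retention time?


HRT = V / Q
= 1513.62 / 34.73
= 43.5825 days

43.5825 days


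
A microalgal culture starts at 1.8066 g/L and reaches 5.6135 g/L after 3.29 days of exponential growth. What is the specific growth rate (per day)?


mu = ln(X2/X1) / dt
= ln(5.6135/1.8066) / 3.29
= 0.3446 per day

0.3446 per day


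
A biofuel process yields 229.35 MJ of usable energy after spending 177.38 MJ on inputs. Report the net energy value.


NEV = E_out - E_in
= 229.35 - 177.38
= 51.9700 MJ

51.9700 MJ


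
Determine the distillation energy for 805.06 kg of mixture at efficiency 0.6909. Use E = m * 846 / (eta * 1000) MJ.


E = m * 846 / (eta * 1000)
= 805.06 * 846 / (0.6909 * 1000)
= 985.7878 MJ

985.7878 MJ


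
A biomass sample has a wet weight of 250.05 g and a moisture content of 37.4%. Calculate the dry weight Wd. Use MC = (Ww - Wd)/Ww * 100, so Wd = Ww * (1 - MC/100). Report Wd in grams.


Wd = Ww * (1 - MC/100)
= 250.05 * (1 - 37.4/100)
= 156.5313 g

156.5313 g


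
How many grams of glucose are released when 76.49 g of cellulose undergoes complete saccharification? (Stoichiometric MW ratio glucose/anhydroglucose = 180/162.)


glucose = cellulose * 180/162
= 76.49 * 180/162
= 84.9889 g

84.9889 g


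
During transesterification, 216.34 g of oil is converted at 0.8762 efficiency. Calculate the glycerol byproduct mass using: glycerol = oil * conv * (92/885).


glycerol = oil * conv * (92/885)
= 216.34 * 0.8762 * 92 / 885
= 19.7054 g

19.7054 g


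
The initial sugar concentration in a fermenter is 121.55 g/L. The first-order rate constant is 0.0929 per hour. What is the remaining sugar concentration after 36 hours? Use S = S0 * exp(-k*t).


S = S0 * exp(-k * t)
S = 121.55 * exp(-0.0929 * 36)
S = 4.2885 g/L

4.2885 g/L


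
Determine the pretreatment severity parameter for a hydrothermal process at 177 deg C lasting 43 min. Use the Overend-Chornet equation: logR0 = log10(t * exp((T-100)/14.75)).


logR0 = log10(t * exp((T - 100) / 14.75))
= log10(43 * exp((177 - 100) / 14.75))
= 3.9006

3.9006


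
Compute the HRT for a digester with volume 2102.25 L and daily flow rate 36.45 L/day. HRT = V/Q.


HRT = V / Q
= 2102.25 / 36.45
= 57.6749 days

57.6749 days


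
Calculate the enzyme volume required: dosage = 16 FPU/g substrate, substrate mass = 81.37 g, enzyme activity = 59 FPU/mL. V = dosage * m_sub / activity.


V = dosage * m_sub / activity
V = 16 * 81.37 / 59
V = 22.0664 mL

22.0664 mL


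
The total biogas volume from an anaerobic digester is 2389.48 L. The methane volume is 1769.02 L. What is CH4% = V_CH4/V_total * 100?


CH4% = V_CH4 / V_total * 100
= 1769.02 / 2389.48 * 100
= 74.0337%

74.0337%


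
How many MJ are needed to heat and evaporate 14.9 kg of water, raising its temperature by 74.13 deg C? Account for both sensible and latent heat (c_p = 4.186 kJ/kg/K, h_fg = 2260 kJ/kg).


E = m_water * (4.186 * dT + 2260) / 1000
= 14.9 * (4.186 * 74.13 + 2260) / 1000
= 38.2976 MJ

38.2976 MJ


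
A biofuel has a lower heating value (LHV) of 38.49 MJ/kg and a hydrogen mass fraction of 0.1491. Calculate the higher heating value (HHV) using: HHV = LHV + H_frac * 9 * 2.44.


HHV = LHV + H_frac * 9 * 2.44
= 38.49 + 0.1491 * 9 * 2.44
= 41.7642 MJ/kg

41.7642 MJ/kg


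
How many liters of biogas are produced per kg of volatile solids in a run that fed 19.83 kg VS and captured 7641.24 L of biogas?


Y = V / VS
= 7641.24 / 19.83
= 385.3374 L/kg VS

385.3374 L/kg VS


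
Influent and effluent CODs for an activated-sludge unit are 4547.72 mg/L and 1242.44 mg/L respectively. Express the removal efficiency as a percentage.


eta = (COD_in - COD_out) / COD_in * 100
= (4547.72 - 1242.44) / 4547.72 * 100
= 72.6799%

72.6799%


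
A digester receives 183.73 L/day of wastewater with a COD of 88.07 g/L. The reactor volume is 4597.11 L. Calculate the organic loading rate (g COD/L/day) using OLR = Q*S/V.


OLR = Q * S / V
= 183.73 * 88.07 / 4597.11
= 3.5198 g/L/day

3.5198 g/L/day


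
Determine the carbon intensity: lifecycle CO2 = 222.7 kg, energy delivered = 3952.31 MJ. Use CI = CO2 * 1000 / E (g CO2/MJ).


CI = CO2 * 1000 / E
= 222.7 * 1000 / 3952.31
= 56.3468 g CO2/MJ

56.3468 g CO2/MJ


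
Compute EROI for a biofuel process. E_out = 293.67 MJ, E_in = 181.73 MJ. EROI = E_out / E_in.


EROI = E_out / E_in
= 293.67 / 181.73
= 1.6160

1.6160


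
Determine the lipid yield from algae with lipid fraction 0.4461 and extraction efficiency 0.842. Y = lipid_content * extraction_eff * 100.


Y = lipid_content * extraction_eff * 100
= 0.4461 * 0.842 * 100
= 37.5616%

37.5616%


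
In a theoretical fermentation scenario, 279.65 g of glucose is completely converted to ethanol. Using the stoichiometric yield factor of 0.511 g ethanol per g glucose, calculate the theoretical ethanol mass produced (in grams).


Theoretical ethanol yield: m_EtOH = 0.511 * m_glucose
m_EtOH = 0.511 * 279.65 = 142.9012 g

142.9012 g


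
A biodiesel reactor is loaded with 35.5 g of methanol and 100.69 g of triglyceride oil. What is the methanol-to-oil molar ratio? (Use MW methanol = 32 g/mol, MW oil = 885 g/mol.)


Molar ratio = n_MeOH / n_oil = (MeOH/32) / (oil/885) = (MeOH * 885) / (32 * oil)
= (35.5 * 885) / (32 * 100.69)
= 9.7507

9.7507


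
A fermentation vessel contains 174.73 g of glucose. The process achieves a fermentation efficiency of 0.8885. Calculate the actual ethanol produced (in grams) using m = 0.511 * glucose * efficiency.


Actual ethanol: m = 0.511 * 174.73 * 0.8885
m = 79.3315 g

79.3315 g


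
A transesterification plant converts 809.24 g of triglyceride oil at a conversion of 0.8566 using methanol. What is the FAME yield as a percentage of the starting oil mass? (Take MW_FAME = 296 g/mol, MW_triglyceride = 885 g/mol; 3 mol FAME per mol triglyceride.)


m_FAME = oil * conv * (3 * 296 / 885) = oil * conv * (888/885)
= 809.24 * 0.8566 * 888 / 885
= 695.5448 g
Y = m_FAME / oil * 100 = conv * (888/885) * 100
= 0.8566 * 888 / 885 * 100
= 85.95%

85.95%


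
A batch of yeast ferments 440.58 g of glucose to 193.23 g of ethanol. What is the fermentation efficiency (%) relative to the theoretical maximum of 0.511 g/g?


Fermentation efficiency = (actual / (0.511 * glucose)) * 100
= (193.23 / (0.511 * 440.58)) * 100
= 85.8280%

85.8280%


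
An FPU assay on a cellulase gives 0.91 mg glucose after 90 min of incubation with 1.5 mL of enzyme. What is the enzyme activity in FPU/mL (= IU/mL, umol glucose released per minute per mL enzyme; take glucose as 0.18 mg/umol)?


Activity = glucose_mg / (0.18 mg/umol * V_mL * t_min)
= 0.91 / (0.18 * 1.5 * 90)
= 0.0374 FPU/mL

0.0374 FPU/mL


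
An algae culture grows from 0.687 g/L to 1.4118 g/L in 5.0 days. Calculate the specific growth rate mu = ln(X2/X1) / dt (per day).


mu = ln(X2/X1) / dt
= ln(1.4118/0.687) / 5.0
= 0.1441 per day

0.1441 per day


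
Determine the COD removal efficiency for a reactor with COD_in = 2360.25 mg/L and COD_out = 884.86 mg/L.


eta = (COD_in - COD_out) / COD_in * 100
= (2360.25 - 884.86) / 2360.25 * 100
= 62.5099%

62.5099%


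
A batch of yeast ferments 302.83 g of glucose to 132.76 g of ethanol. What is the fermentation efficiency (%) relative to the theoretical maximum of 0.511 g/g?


Fermentation efficiency = (actual / (0.511 * glucose)) * 100
= (132.76 / (0.511 * 302.83)) * 100
= 85.7921%

85.7921%


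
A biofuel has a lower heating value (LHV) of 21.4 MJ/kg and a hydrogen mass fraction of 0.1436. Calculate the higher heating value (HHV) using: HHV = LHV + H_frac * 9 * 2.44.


HHV = LHV + H_frac * 9 * 2.44
= 21.4 + 0.1436 * 9 * 2.44
= 24.5535 MJ/kg

24.5535 MJ/kg


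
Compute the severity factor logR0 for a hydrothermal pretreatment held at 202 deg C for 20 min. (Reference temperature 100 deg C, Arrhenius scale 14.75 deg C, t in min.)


logR0 = log10(t * exp((T - 100) / 14.75))
= log10(20 * exp((202 - 100) / 14.75))
= 4.3043

4.3043


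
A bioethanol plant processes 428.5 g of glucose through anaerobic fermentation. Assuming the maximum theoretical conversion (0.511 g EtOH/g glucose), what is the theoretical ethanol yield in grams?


Theoretical ethanol yield: m_EtOH = 0.511 * m_glucose
m_EtOH = 0.511 * 428.5 = 218.9635 g

218.9635 g


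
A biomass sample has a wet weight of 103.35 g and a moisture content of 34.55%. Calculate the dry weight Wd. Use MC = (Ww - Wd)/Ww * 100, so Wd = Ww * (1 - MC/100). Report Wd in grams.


Wd = Ww * (1 - MC/100)
= 103.35 * (1 - 34.55/100)
= 67.6426 g

67.6426 g


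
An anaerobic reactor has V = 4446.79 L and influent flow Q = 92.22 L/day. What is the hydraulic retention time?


HRT = V / Q
= 4446.79 / 92.22
= 48.2194 days

48.2194 days


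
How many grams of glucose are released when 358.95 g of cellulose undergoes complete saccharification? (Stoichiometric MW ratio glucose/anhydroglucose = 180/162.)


glucose = cellulose * 180/162
= 358.95 * 180/162
= 398.8333 g

398.8333 g


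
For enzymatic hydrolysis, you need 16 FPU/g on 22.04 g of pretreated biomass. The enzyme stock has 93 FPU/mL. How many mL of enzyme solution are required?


V = dosage * m_sub / activity
V = 16 * 22.04 / 93
V = 3.7918 mL

3.7918 mL


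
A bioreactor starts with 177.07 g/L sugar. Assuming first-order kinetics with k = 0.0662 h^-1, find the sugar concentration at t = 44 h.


S = S0 * exp(-k * t)
S = 177.07 * exp(-0.0662 * 44)
S = 9.6190 g/L

9.6190 g/L


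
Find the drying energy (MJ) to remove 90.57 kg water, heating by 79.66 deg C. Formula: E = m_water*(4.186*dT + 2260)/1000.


E = m_water * (4.186 * dT + 2260) / 1000
= 90.57 * (4.186 * 79.66 + 2260) / 1000
= 234.8894 MJ

234.8894 MJ


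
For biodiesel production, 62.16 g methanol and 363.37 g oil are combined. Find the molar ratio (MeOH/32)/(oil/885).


Molar ratio = n_MeOH / n_oil = (MeOH/32) / (oil/885) = (MeOH * 885) / (32 * oil)
= (62.16 * 885) / (32 * 363.37)
= 4.7310

4.7310


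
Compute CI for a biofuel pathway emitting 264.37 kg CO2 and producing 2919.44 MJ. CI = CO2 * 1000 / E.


CI = CO2 * 1000 / E
= 264.37 * 1000 / 2919.44
= 90.5550 g CO2/MJ

90.5550 g CO2/MJ


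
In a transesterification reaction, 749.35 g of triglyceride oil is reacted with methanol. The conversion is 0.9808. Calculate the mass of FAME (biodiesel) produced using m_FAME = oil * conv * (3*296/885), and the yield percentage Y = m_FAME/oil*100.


m_FAME = oil * conv * (3 * 296 / 885) = oil * conv * (888/885)
= 749.35 * 0.9808 * 888 / 885
= 737.4539 g
Y = m_FAME / oil * 100 = conv * (888/885) * 100
= 0.9808 * 888 / 885 * 100
= 98.41%

737.4539 g FAME; Y = 98.41%


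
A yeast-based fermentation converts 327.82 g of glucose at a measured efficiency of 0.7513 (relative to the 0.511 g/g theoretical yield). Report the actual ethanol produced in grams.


Actual ethanol: m = 0.511 * 327.82 * 0.7513
m = 125.8548 g

125.8548 g


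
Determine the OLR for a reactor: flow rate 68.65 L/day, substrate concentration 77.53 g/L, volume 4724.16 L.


OLR = Q * S / V
= 68.65 * 77.53 / 4724.16
= 1.1266 g/L/day

1.1266 g/L/day


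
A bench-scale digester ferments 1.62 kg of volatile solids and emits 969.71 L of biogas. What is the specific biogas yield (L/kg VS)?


Y = V / VS
= 969.71 / 1.62
= 598.5864 L/kg VS

598.5864 L/kg VS


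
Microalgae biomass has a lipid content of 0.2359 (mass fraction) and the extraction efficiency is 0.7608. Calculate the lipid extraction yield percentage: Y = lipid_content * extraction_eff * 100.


Y = lipid_content * extraction_eff * 100
= 0.2359 * 0.7608 * 100
= 17.9473%

17.9473%
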